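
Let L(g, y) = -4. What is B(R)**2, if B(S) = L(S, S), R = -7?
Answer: 16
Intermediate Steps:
B(S) = -4
B(R)**2 = (-4)**2 = 16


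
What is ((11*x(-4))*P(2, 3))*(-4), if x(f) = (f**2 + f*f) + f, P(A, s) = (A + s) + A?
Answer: -8624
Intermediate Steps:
P(A, s) = s + 2*A
x(f) = f + 2*f**2 (x(f) = (f**2 + f**2) + f = 2*f**2 + f = f + 2*f**2)
((11*x(-4))*P(2, 3))*(-4) = ((11*(-4*(1 + 2*(-4))))*(3 + 2*2))*(-4) = ((11*(-4*(1 - 8)))*(3 + 4))*(-4) = ((11*(-4*(-7)))*7)*(-4) = ((11*28)*7)*(-4) = (308*7)*(-4) = 2156*(-4) = -8624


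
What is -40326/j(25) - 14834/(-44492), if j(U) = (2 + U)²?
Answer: -297228401/5405778 ≈ -54.983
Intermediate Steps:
-40326/j(25) - 14834/(-44492) = -40326/(2 + 25)² - 14834/(-44492) = -40326/(27²) - 14834*(-1/44492) = -40326/729 + 7417/22246 = -40326*1/729 + 7417/22246 = -13442/243 + 7417/22246 = -297228401/5405778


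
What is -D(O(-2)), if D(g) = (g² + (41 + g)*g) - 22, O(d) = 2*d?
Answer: 154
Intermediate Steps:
D(g) = -22 + g² + g*(41 + g) (D(g) = (g² + g*(41 + g)) - 22 = -22 + g² + g*(41 + g))
-D(O(-2)) = -(-22 + 2*(2*(-2))² + 41*(2*(-2))) = -(-22 + 2*(-4)² + 41*(-4)) = -(-22 + 2*16 - 164) = -(-22 + 32 - 164) = -1*(-154) = 154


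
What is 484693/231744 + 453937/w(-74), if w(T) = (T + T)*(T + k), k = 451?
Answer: -673734875/111468864 ≈ -6.0442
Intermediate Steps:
w(T) = 2*T*(451 + T) (w(T) = (T + T)*(T + 451) = (2*T)*(451 + T) = 2*T*(451 + T))
484693/231744 + 453937/w(-74) = 484693/231744 + 453937/((2*(-74)*(451 - 74))) = 484693*(1/231744) + 453937/((2*(-74)*377)) = 484693/231744 + 453937/(-55796) = 484693/231744 + 453937*(-1/55796) = 484693/231744 - 15653/1924 = -673734875/111468864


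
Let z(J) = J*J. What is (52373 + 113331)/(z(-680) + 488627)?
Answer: 2152/12351 ≈ 0.17424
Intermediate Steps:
z(J) = J**2
(52373 + 113331)/(z(-680) + 488627) = (52373 + 113331)/((-680)**2 + 488627) = 165704/(462400 + 488627) = 165704/951027 = 165704*(1/951027) = 2152/12351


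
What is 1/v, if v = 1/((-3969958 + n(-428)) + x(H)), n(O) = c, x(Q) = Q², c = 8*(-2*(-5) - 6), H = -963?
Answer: -3042557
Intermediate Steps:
c = 32 (c = 8*(10 - 6) = 8*4 = 32)
n(O) = 32
v = -1/3042557 (v = 1/((-3969958 + 32) + (-963)²) = 1/(-3969926 + 927369) = 1/(-3042557) = -1/3042557 ≈ -3.2867e-7)
1/v = 1/(-1/3042557) = -3042557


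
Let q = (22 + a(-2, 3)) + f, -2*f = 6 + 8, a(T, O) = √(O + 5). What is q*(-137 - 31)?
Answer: -2520 - 336*√2 ≈ -2995.2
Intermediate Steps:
a(T, O) = √(5 + O)
f = -7 (f = -(6 + 8)/2 = -½*14 = -7)
q = 15 + 2*√2 (q = (22 + √(5 + 3)) - 7 = (22 + √8) - 7 = (22 + 2*√2) - 7 = 15 + 2*√2 ≈ 17.828)
q*(-137 - 31) = (15 + 2*√2)*(-137 - 31) = (15 + 2*√2)*(-168) = -2520 - 336*√2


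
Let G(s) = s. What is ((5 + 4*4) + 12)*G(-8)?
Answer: -264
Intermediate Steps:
((5 + 4*4) + 12)*G(-8) = ((5 + 4*4) + 12)*(-8) = ((5 + 16) + 12)*(-8) = (21 + 12)*(-8) = 33*(-8) = -264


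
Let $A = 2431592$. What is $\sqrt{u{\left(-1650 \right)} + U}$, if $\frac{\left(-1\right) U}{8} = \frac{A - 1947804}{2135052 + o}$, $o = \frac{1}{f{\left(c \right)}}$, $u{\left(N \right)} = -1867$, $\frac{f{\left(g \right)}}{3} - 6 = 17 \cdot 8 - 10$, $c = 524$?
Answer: $\frac{i \sqrt{1335897305372412356395}}{845480593} \approx 43.23 i$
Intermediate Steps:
$f{\left(g \right)} = 396$ ($f{\left(g \right)} = 18 + 3 \left(17 \cdot 8 - 10\right) = 18 + 3 \left(136 - 10\right) = 18 + 3 \cdot 126 = 18 + 378 = 396$)
$o = \frac{1}{396} \approx 0.0025253$
$U = - \frac{1532640384}{845480593}$ ($U = - 8 \frac{2431592 - 1947804}{2135052 + \frac{1}{396}} = - 8 \frac{483788}{\frac{845480593}{396}} = - 8 \cdot 483788 \cdot \frac{396}{845480593} = \left(-8\right) \frac{191580048}{845480593} = - \frac{1532640384}{845480593} \approx -1.8127$)
$\sqrt{u{\left(-1650 \right)} + U} = \sqrt{-1867 - \frac{1532640384}{845480593}} = \sqrt{- \frac{1580044907515}{845480593}} = \frac{i \sqrt{1335897305372412356395}}{845480593}$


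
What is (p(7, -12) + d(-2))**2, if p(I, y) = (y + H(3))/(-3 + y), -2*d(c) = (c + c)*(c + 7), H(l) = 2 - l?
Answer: 26569/225 ≈ 118.08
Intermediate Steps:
d(c) = -c*(7 + c) (d(c) = -(c + c)*(c + 7)/2 = -2*c*(7 + c)/2 = -c*(7 + c))
p(I, y) = (-1 + y)/(-3 + y) (p(I, y) = (y + (2 - 1*3))/(-3 + y) = (y + (2 - 3))/(-3 + y) = (y - 1)/(-3 + y) = (-1 + y)/(-3 + y))
(p(7, -12) + d(-2))**2 = ((-1 - 12)/(-3 - 12) - 1*(-2)*(7 - 2))**2 = (-13/(-15) - 1*(-2)*5)**2 = (-1/15*(-13) + 10)**2 = (13/15 + 10)**2 = (163/15)**2 = 26569/225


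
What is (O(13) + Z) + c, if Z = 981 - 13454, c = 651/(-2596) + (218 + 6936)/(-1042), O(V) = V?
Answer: -16861974423/1352516 ≈ -12467.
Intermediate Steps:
c = -9625063/1352516 (c = 651*(-1/2596) + 7154*(-1/1042) = -651/2596 - 3577/521 = -9625063/1352516 ≈ -7.1164)
Z = -12473
(O(13) + Z) + c = (13 - 12473) - 9625063/1352516 = -12460 - 9625063/1352516 = -16861974423/1352516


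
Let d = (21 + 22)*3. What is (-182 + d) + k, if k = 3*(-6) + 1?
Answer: -70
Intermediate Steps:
k = -17 (k = -18 + 1 = -17)
d = 129 (d = 43*3 = 129)
(-182 + d) + k = (-182 + 129) - 17 = -53 - 17 = -70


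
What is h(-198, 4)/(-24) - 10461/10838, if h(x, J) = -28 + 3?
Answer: 9943/130056 ≈ 0.076452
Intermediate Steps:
h(x, J) = -25
h(-198, 4)/(-24) - 10461/10838 = -25/(-24) - 10461/10838 = -25*(-1/24) - 10461*1/10838 = 25/24 - 10461/10838 = 9943/130056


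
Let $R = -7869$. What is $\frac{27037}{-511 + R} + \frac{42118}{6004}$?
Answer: $\frac{47654673}{12578380} \approx 3.7886$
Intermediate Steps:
$\frac{27037}{-511 + R} + \frac{42118}{6004} = \frac{27037}{-511 - 7869} + \frac{42118}{6004} = \frac{27037}{-8380} + 42118 \cdot \frac{1}{6004} = 27037 \left(- \frac{1}{8380}\right) + \frac{21059}{3002} = - \frac{27037}{8380} + \frac{21059}{3002} = \frac{47654673}{12578380}$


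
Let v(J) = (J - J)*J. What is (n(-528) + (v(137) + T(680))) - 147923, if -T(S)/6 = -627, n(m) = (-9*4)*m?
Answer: -125153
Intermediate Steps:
v(J) = 0 (v(J) = 0*J = 0)
n(m) = -36*m
T(S) = 3762 (T(S) = -6*(-627) = 3762)
(n(-528) + (v(137) + T(680))) - 147923 = (-36*(-528) + (0 + 3762)) - 147923 = (19008 + 3762) - 147923 = 22770 - 147923 = -125153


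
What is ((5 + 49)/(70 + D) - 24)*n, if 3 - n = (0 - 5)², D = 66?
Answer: 17655/34 ≈ 519.26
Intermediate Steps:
n = -22 (n = 3 - (0 - 5)² = 3 - 1*(-5)² = 3 - 1*25 = 3 - 25 = -22)
((5 + 49)/(70 + D) - 24)*n = ((5 + 49)/(70 + 66) - 24)*(-22) = (54/136 - 24)*(-22) = (54*(1/136) - 24)*(-22) = (27/68 - 24)*(-22) = -1605/68*(-22) = 17655/34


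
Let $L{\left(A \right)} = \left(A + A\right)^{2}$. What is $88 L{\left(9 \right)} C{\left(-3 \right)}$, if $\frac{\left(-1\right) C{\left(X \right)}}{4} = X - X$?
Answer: $0$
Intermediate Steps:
$C{\left(X \right)} = 0$ ($C{\left(X \right)} = - 4 \left(X - X\right) = \left(-4\right) 0 = 0$)
$L{\left(A \right)} = 4 A^{2}$ ($L{\left(A \right)} = \left(2 A\right)^{2} = 4 A^{2}$)
$88 L{\left(9 \right)} C{\left(-3 \right)} = 88 \cdot 4 \cdot 9^{2} \cdot 0 = 88 \cdot 4 \cdot 81 \cdot 0 = 88 \cdot 324 \cdot 0 = 28512 \cdot 0 = 0$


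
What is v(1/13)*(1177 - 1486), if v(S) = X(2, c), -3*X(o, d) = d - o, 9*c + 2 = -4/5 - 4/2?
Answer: -3914/15 ≈ -260.93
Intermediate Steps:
c = -8/15 (c = -2/9 + (-4/5 - 4/2)/9 = -2/9 + (-4*⅕ - 4*½)/9 = -2/9 + (-⅘ - 2)/9 = -2/9 + (⅑)*(-14/5) = -2/9 - 14/45 = -8/15 ≈ -0.53333)
X(o, d) = -d/3 + o/3 (X(o, d) = -(d - o)/3 = -d/3 + o/3)
v(S) = 38/45 (v(S) = -⅓*(-8/15) + (⅓)*2 = 8/45 + ⅔ = 38/45)
v(1/13)*(1177 - 1486) = 38*(1177 - 1486)/45 = (38/45)*(-309) = -3914/15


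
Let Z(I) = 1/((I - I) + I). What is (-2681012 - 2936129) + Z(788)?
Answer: -4426307107/788 ≈ -5.6171e+6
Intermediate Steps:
Z(I) = 1/I (Z(I) = 1/(0 + I) = 1/I)
(-2681012 - 2936129) + Z(788) = (-2681012 - 2936129) + 1/788 = -5617141 + 1/788 = -4426307107/788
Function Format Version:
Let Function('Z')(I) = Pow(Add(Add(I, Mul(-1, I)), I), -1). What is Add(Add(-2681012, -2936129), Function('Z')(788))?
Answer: Rational(-4426307107, 788) ≈ -5.6171e+6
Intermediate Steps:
Function('Z')(I) = Pow(I, -1) (Function('Z')(I) = Pow(Add(0, I), -1) = Pow(I, -1))
Add(Add(-2681012, -2936129), Function('Z')(788)) = Add(Add(-2681012, -2936129), Pow(788, -1)) = Add(-5617141, Rational(1, 788)) = Rational(-4426307107, 788)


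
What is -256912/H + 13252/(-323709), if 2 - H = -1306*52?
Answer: -14010787156/3664062171 ≈ -3.8238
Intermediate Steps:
H = 67914 (H = 2 - (-1306)*52 = 2 - 1*(-67912) = 2 + 67912 = 67914)
-256912/H + 13252/(-323709) = -256912/67914 + 13252/(-323709) = -256912*1/67914 + 13252*(-1/323709) = -128456/33957 - 13252/323709 = -14010787156/3664062171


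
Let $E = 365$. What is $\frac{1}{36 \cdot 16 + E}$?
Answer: $\frac{1}{941} \approx 0.0010627$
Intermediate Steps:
$\frac{1}{36 \cdot 16 + E} = \frac{1}{36 \cdot 16 + 365} = \frac{1}{576 + 365} = \frac{1}{941}$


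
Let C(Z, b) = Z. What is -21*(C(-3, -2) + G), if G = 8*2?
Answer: -273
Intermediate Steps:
G = 16
-21*(C(-3, -2) + G) = -21*(-3 + 16) = -21*13 = -273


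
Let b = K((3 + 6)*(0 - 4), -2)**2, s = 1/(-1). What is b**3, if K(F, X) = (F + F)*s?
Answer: 139314069504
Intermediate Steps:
s = -1
K(F, X) = -2*F (K(F, X) = (F + F)*(-1) = (2*F)*(-1) = -2*F)
b = 5184 (b = (-2*(3 + 6)*(0 - 4))**2 = (-18*(-4))**2 = (-2*(-36))**2 = 72**2 = 5184)
b**3 = 5184**3 = 139314069504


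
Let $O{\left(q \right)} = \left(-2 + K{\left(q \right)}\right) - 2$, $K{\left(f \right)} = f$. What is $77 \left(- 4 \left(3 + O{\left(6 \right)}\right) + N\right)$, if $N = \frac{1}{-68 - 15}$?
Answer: $- \frac{127897}{83} \approx -1540.9$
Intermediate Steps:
$O{\left(q \right)} = -4 + q$ ($O{\left(q \right)} = \left(-2 + q\right) - 2 = -4 + q$)
$N = - \frac{1}{83}$ ($N = \frac{1}{-83} = - \frac{1}{83} \approx -0.012048$)
$77 \left(- 4 \left(3 + O{\left(6 \right)}\right) + N\right) = 77 \left(- 4 \left(3 + \left(-4 + 6\right)\right) - \frac{1}{83}\right) = 77 \left(- 4 \left(3 + 2\right) - \frac{1}{83}\right) = 77 \left(\left(-4\right) 5 - \frac{1}{83}\right) = 77 \left(-20 - \frac{1}{83}\right) = 77 \left(- \frac{1661}{83}\right) = - \frac{127897}{83}$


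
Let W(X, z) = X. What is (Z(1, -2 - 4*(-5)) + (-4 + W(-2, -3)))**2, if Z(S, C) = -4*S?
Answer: 100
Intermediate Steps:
(Z(1, -2 - 4*(-5)) + (-4 + W(-2, -3)))**2 = (-4*1 + (-4 - 2))**2 = (-4 - 6)**2 = (-10)**2 = 100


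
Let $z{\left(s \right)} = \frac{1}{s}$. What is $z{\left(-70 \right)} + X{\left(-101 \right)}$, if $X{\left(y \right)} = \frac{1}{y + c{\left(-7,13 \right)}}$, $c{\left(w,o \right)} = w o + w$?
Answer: $- \frac{269}{13930} \approx -0.019311$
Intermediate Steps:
$c{\left(w,o \right)} = w + o w$ ($c{\left(w,o \right)} = o w + w = w + o w$)
$X{\left(y \right)} = \frac{1}{-98 + y}$ ($X{\left(y \right)} = \frac{1}{y - 7 \left(1 + 13\right)} = \frac{1}{y - 98} = \frac{1}{-98 + y}$)
$z{\left(-70 \right)} + X{\left(-101 \right)} = \frac{1}{-70} + \frac{1}{-98 - 101} = - \frac{1}{70} + \frac{1}{-199} = - \frac{1}{70} - \frac{1}{199} = - \frac{269}{13930}$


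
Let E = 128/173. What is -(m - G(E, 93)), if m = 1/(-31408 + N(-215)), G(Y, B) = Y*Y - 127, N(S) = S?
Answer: -119680344248/946444767 ≈ -126.45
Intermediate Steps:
E = 128/173 (E = 128*(1/173) = 128/173 ≈ 0.73988)
G(Y, B) = -127 + Y² (G(Y, B) = Y² - 127 = -127 + Y²)
m = -1/31623 (m = 1/(-31408 - 215) = 1/(-31623) = -1/31623 ≈ -3.1623e-5)
-(m - G(E, 93)) = -(-1/31623 - (-127 + (128/173)²)) = -(-1/31623 - (-127 + 16384/29929)) = -(-1/31623 - 1*(-3784599/29929)) = -(-1/31623 + 3784599/29929) = -1*119680344248/946444767 = -119680344248/946444767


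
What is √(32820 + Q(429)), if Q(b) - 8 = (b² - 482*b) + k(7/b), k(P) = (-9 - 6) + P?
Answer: √1854400119/429 ≈ 100.38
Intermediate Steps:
k(P) = -15 + P
Q(b) = -7 + b² - 482*b + 7/b (Q(b) = 8 + ((b² - 482*b) + (-15 + 7/b)) = 8 + (-15 + b² - 482*b + 7/b) = -7 + b² - 482*b + 7/b)
√(32820 + Q(429)) = √(32820 + (-7 + 429² - 482*429 + 7/429)) = √(32820 + (-7 + 184041 - 206778 + 7*(1/429))) = √(32820 + (-7 + 184041 - 206778 + 7/429)) = √(32820 - 9757169/429) = √(4322611/429) = √1854400119/429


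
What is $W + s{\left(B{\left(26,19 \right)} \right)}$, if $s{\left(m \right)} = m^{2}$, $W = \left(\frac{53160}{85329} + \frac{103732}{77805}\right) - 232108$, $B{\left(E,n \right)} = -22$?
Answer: $- \frac{473297642348}{2043405} \approx -2.3162 \cdot 10^{5}$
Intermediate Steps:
$W = - \frac{474286650368}{2043405}$ ($W = \left(53160 \cdot \frac{1}{85329} + 103732 \cdot \frac{1}{77805}\right) - 232108 = \left(\frac{17720}{28443} + \frac{103732}{77805}\right) - 232108 = \frac{3997372}{2043405} - 232108 = - \frac{474286650368}{2043405} \approx -2.3211 \cdot 10^{5}$)
$W + s{\left(B{\left(26,19 \right)} \right)} = - \frac{474286650368}{2043405} + \left(-22\right)^{2} = - \frac{474286650368}{2043405} + 484 = - \frac{473297642348}{2043405}$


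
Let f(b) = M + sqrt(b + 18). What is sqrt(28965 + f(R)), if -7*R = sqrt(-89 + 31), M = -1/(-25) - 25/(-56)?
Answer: sqrt(567723534 + 2800*sqrt(7)*sqrt(126 - I*sqrt(58)))/140 ≈ 170.21 - 0.00037649*I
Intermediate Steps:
M = 681/1400 (M = -1*(-1/25) - 25*(-1/56) = 1/25 + 25/56 = 681/1400 ≈ 0.48643)
R = -I*sqrt(58)/7 (R = -sqrt(-89 + 31)/7 = -I*sqrt(58)/7 ≈ -1.088*I)
f(b) = 681/1400 + sqrt(18 + b) (f(b) = 681/1400 + sqrt(b + 18) = 681/1400 + sqrt(18 + b))
sqrt(28965 + f(R)) = sqrt(28965 + (681/1400 + sqrt(18 - I*sqrt(58)/7))) = sqrt(40551681/1400 + sqrt(18 - I*sqrt(58)/7))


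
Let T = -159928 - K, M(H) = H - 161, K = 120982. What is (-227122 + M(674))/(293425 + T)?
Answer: -226609/12515 ≈ -18.107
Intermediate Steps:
M(H) = -161 + H
T = -280910 (T = -159928 - 1*120982 = -159928 - 120982 = -280910)
(-227122 + M(674))/(293425 + T) = (-227122 + (-161 + 674))/(293425 - 280910) = (-227122 + 513)/12515 = -226609*1/12515 = -226609/12515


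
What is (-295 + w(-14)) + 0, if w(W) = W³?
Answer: -3039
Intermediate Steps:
(-295 + w(-14)) + 0 = (-295 + (-14)³) + 0 = (-295 - 2744) + 0 = -3039 + 0 = -3039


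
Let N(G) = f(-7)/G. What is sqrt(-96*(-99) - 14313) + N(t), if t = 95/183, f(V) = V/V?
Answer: 183/95 + I*sqrt(4809) ≈ 1.9263 + 69.347*I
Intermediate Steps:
f(V) = 1
t = 95/183 (t = 95*(1/183) = 95/183 ≈ 0.51913)
N(G) = 1/G
sqrt(-96*(-99) - 14313) + N(t) = sqrt(-96*(-99) - 14313) + 1/(95/183) = sqrt(9504 - 14313) + 183/95 = sqrt(-4809) + 183/95 = I*sqrt(4809) + 183/95 = 183/95 + I*sqrt(4809)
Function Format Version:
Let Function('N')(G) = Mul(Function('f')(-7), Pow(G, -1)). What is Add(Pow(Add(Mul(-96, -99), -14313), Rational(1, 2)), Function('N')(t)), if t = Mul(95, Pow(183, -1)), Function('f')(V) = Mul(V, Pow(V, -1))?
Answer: Add(Rational(183, 95), Mul(I, Pow(4809, Rational(1, 2)))) ≈ Add(1.9263, Mul(69.347, I))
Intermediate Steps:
Function('f')(V) = 1
t = Rational(95, 183) (t = Mul(95, Rational(1, 183)) = Rational(95, 183) ≈ 0.51913)
Function('N')(G) = Pow(G, -1) (Function('N')(G) = Mul(1, Pow(G, -1)) = Pow(G, -1))
Add(Pow(Add(Mul(-96, -99), -14313), Rational(1, 2)), Function('N')(t)) = Add(Pow(Add(Mul(-96, -99), -14313), Rational(1, 2)), Pow(Rational(95, 183), -1)) = Add(Pow(Add(9504, -14313), Rational(1, 2)), Rational(183, 95)) = Add(Pow(-4809, Rational(1, 2)), Rational(183, 95)) = Add(Mul(I, Pow(4809, Rational(1, 2))), Rational(183, 95)) = Add(Rational(183, 95), Mul(I, Pow(4809, Rational(1, 2))))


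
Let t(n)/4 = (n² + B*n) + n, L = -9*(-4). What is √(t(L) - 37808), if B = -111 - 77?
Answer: 4*I*√3722 ≈ 244.03*I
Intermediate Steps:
B = -188
L = 36
t(n) = -748*n + 4*n² (t(n) = 4*((n² - 188*n) + n) = 4*(n² - 187*n) = -748*n + 4*n²)
√(t(L) - 37808) = √(4*36*(-187 + 36) - 37808) = √(4*36*(-151) - 37808) = √(-21744 - 37808) = √(-59552) = 4*I*√3722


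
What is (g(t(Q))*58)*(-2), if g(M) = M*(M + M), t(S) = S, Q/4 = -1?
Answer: -3712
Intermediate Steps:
Q = -4 (Q = 4*(-1) = -4)
g(M) = 2*M**2 (g(M) = M*(2*M) = 2*M**2)
(g(t(Q))*58)*(-2) = ((2*(-4)**2)*58)*(-2) = ((2*16)*58)*(-2) = (32*58)*(-2) = 1856*(-2) = -3712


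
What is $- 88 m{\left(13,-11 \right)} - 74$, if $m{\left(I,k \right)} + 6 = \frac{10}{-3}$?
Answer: $\frac{2242}{3} \approx 747.33$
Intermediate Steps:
$m{\left(I,k \right)} = - \frac{28}{3}$ ($m{\left(I,k \right)} = -6 + \frac{10}{-3} = -6 + 10 \left(- \frac{1}{3}\right) = -6 - \frac{10}{3} = - \frac{28}{3}$)
$- 88 m{\left(13,-11 \right)} - 74 = \left(-88\right) \left(- \frac{28}{3}\right) - 74 = \frac{2464}{3} - 74 = \frac{2242}{3}$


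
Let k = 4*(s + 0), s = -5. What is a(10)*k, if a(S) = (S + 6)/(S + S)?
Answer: -16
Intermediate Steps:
a(S) = (6 + S)/(2*S) (a(S) = (6 + S)/((2*S)) = (6 + S)*(1/(2*S)) = (6 + S)/(2*S))
k = -20 (k = 4*(-5 + 0) = 4*(-5) = -20)
a(10)*k = ((½)*(6 + 10)/10)*(-20) = ((½)*(⅒)*16)*(-20) = (⅘)*(-20) = -16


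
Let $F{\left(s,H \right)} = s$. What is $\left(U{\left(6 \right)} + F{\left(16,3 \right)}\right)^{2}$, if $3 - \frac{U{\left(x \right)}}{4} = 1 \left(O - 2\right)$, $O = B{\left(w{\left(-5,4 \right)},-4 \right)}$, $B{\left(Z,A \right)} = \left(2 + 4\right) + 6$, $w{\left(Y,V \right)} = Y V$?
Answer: $144$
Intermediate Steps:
$w{\left(Y,V \right)} = V Y$
$B{\left(Z,A \right)} = 12$ ($B{\left(Z,A \right)} = 6 + 6 = 12$)
$O = 12$
$U{\left(x \right)} = -28$ ($U{\left(x \right)} = 12 - 4 \cdot 1 \left(12 - 2\right) = 12 - 4 \cdot 1 \cdot 10 = 12 - 40 = -28$)
$\left(U{\left(6 \right)} + F{\left(16,3 \right)}\right)^{2} = \left(-28 + 16\right)^{2} = \left(-12\right)^{2} = 144$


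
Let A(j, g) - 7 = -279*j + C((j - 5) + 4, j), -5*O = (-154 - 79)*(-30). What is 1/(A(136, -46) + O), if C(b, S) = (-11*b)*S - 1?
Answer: -1/241296 ≈ -4.1443e-6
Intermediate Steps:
C(b, S) = -1 - 11*S*b (C(b, S) = -11*S*b - 1 = -1 - 11*S*b)
O = -1398 (O = -(-154 - 79)*(-30)/5 = -(-233)*(-30)/5 = -⅕*6990 = -1398)
A(j, g) = 6 - 279*j - 11*j*(-1 + j) (A(j, g) = 7 + (-279*j + (-1 - 11*j*((j - 5) + 4))) = 7 + (-279*j + (-1 - 11*j*((-5 + j) + 4))) = 7 + (-279*j + (-1 - 11*j*(-1 + j))) = 7 + (-1 - 279*j - 11*j*(-1 + j)) = 6 - 279*j - 11*j*(-1 + j))
1/(A(136, -46) + O) = 1/((6 - 268*136 - 11*136²) - 1398) = 1/((6 - 36448 - 11*18496) - 1398) = 1/((6 - 36448 - 203456) - 1398) = 1/(-239898 - 1398) = 1/(-241296) = -1/241296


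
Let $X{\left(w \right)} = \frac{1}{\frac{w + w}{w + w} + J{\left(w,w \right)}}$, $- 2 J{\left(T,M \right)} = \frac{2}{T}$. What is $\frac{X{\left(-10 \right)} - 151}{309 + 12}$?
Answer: $- \frac{1651}{3531} \approx -0.46757$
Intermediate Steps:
$J{\left(T,M \right)} = - \frac{1}{T}$ ($J{\left(T,M \right)} = - \frac{2 \frac{1}{T}}{2} = - \frac{1}{T}$)
$X{\left(w \right)} = \frac{1}{1 - \frac{1}{w}}$ ($X{\left(w \right)} = \frac{1}{\frac{w + w}{w + w} - \frac{1}{w}} = \frac{1}{\frac{2 w}{2 w} - \frac{1}{w}} = \frac{1}{2 w \frac{1}{2 w} - \frac{1}{w}} = \frac{1}{1 - \frac{1}{w}}$)
$\frac{X{\left(-10 \right)} - 151}{309 + 12} = \frac{- \frac{10}{-1 - 10} - 151}{309 + 12} = \frac{- \frac{10}{-11} - 151}{321} = \left(\left(-10\right) \left(- \frac{1}{11}\right) - 151\right) \frac{1}{321} = \left(\frac{10}{11} - 151\right) \frac{1}{321} = \left(- \frac{1651}{11}\right) \frac{1}{321} = - \frac{1651}{3531}$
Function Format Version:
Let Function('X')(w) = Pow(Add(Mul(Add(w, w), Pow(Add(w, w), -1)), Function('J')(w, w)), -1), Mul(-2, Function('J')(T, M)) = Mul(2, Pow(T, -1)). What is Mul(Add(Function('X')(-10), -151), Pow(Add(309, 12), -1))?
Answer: Rational(-1651, 3531) ≈ -0.46757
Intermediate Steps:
Function('J')(T, M) = Mul(-1, Pow(T, -1)) (Function('J')(T, M) = Mul(Rational(-1, 2), Mul(2, Pow(T, -1))) = Mul(-1, Pow(T, -1)))
Function('X')(w) = Pow(Add(1, Mul(-1, Pow(w, -1))), -1) (Function('X')(w) = Pow(Add(Mul(Add(w, w), Pow(Add(w, w), -1)), Mul(-1, Pow(w, -1))), -1) = Pow(Add(Mul(Mul(2, w), Pow(Mul(2, w), -1)), Mul(-1, Pow(w, -1))), -1) = Pow(Add(Mul(Mul(2, w), Mul(Rational(1, 2), Pow(w, -1))), Mul(-1, Pow(w, -1))), -1) = Pow(Add(1, Mul(-1, Pow(w, -1))), -1))
Mul(Add(Function('X')(-10), -151), Pow(Add(309, 12), -1)) = Mul(Add(Mul(-10, Pow(Add(-1, -10), -1)), -151), Pow(Add(309, 12), -1)) = Mul(Add(Mul(-10, Pow(-11, -1)), -151), Pow(321, -1)) = Mul(Add(Mul(-10, Rational(-1, 11)), -151), Rational(1, 321)) = Mul(Add(Rational(10, 11), -151), Rational(1, 321)) = Mul(Rational(-1651, 11), Rational(1, 321)) = Rational(-1651, 3531)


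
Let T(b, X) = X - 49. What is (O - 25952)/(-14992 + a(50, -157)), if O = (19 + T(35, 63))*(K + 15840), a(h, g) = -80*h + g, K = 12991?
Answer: -925471/19149 ≈ -48.330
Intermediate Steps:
T(b, X) = -49 + X
a(h, g) = g - 80*h
O = 951423 (O = (19 + (-49 + 63))*(12991 + 15840) = (19 + 14)*28831 = 33*28831 = 951423)
(O - 25952)/(-14992 + a(50, -157)) = (951423 - 25952)/(-14992 + (-157 - 80*50)) = 925471/(-14992 + (-157 - 4000)) = 925471/(-14992 - 4157) = 925471/(-19149) = 925471*(-1/19149) = -925471/19149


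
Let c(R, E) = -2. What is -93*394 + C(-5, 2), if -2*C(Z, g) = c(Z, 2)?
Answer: -36641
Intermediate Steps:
C(Z, g) = 1 (C(Z, g) = -½*(-2) = 1)
-93*394 + C(-5, 2) = -93*394 + 1 = -36642 + 1 = -36641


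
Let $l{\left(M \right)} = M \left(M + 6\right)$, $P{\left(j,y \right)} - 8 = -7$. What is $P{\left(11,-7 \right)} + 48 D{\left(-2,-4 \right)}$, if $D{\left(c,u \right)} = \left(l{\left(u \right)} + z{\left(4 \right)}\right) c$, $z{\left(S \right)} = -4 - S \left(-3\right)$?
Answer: $1$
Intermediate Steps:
$P{\left(j,y \right)} = 1$ ($P{\left(j,y \right)} = 8 - 7 = 1$)
$z{\left(S \right)} = -4 + 3 S$ ($z{\left(S \right)} = -4 - - 3 S = -4 + 3 S$)
$l{\left(M \right)} = M \left(6 + M\right)$
$D{\left(c,u \right)} = c \left(8 + u \left(6 + u\right)\right)$ ($D{\left(c,u \right)} = \left(u \left(6 + u\right) + \left(-4 + 3 \cdot 4\right)\right) c = \left(u \left(6 + u\right) + \left(-4 + 12\right)\right) c = \left(u \left(6 + u\right) + 8\right) c = \left(8 + u \left(6 + u\right)\right) c = c \left(8 + u \left(6 + u\right)\right)$)
$P{\left(11,-7 \right)} + 48 D{\left(-2,-4 \right)} = 1 + 48 \left(- 2 \left(8 - 4 \left(6 - 4\right)\right)\right) = 1 + 48 \left(- 2 \left(8 - 8\right)\right) = 1 + 48 \left(\left(-2\right) 0\right) = 1 + 48 \cdot 0 = 1 + 0 = 1$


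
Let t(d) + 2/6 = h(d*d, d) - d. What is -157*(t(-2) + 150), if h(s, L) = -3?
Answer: -70022/3 ≈ -23341.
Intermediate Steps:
t(d) = -10/3 - d (t(d) = -1/3 + (-3 - d) = -10/3 - d)
-157*(t(-2) + 150) = -157*((-10/3 - 1*(-2)) + 150) = -157*((-10/3 + 2) + 150) = -157*(-4/3 + 150) = -157*446/3 = -70022/3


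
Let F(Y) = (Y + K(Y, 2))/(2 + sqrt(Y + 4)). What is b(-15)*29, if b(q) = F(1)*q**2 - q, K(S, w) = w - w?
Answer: -12615 + 6525*sqrt(5) ≈ 1975.3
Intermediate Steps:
K(S, w) = 0
F(Y) = Y/(2 + sqrt(4 + Y)) (F(Y) = (Y + 0)/(2 + sqrt(Y + 4)) = Y/(2 + sqrt(4 + Y)))
b(q) = -q + q**2/(2 + sqrt(5)) (b(q) = (1/(2 + sqrt(4 + 1)))*q**2 - q = (1/(2 + sqrt(5)))*q**2 - q = q**2/(2 + sqrt(5)) - q = -q + q**2/(2 + sqrt(5)))
b(-15)*29 = (-1*(-15) - 2*(-15)**2 + sqrt(5)*(-15)**2)*29 = (15 - 2*225 + sqrt(5)*225)*29 = (15 - 450 + 225*sqrt(5))*29 = (-435 + 225*sqrt(5))*29 = -12615 + 6525*sqrt(5)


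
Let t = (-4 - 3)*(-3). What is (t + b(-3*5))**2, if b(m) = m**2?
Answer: 60516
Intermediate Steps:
t = 21 (t = -7*(-3) = 21)
(t + b(-3*5))**2 = (21 + (-3*5)**2)**2 = (21 + (-15)**2)**2 = (21 + 225)**2 = 246**2 = 60516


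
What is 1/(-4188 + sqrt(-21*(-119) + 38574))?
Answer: -1396/5832757 - sqrt(41073)/17498271 ≈ -0.00025092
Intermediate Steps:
1/(-4188 + sqrt(-21*(-119) + 38574)) = 1/(-4188 + sqrt(2499 + 38574)) = 1/(-4188 + sqrt(41073))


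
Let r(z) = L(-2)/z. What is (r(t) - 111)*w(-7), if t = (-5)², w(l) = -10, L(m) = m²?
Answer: 5542/5 ≈ 1108.4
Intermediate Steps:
t = 25
r(z) = 4/z (r(z) = (-2)²/z = 4/z)
(r(t) - 111)*w(-7) = (4/25 - 111)*(-10) = -2771/25*(-10) = 5542/5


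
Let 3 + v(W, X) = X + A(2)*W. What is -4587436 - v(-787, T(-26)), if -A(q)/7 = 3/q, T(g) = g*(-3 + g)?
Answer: -9192901/2 ≈ -4.5964e+6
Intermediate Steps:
A(q) = -21/q
v(W, X) = -3 + X - 21*W/2 (v(W, X) = -3 + (X + (-21/2)*W) = -3 + (X + (-21*1/2)*W) = -3 + (X - 21*W/2) = -3 + X - 21*W/2)
-4587436 - v(-787, T(-26)) = -4587436 - (-3 - 26*(-3 - 26) - 21/2*(-787)) = -4587436 - (-3 - 26*(-29) + 16527/2) = -4587436 - (-3 + 754 + 16527/2) = -4587436 - 1*18029/2 = -4587436 - 18029/2 = -9192901/2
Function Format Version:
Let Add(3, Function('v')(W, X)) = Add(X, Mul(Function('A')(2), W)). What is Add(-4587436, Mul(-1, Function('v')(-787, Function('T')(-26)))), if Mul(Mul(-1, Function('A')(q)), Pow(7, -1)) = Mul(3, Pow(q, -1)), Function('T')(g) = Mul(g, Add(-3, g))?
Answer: Rational(-9192901, 2) ≈ -4.5964e+6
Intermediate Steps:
Function('A')(q) = Mul(-21, Pow(q, -1)) (Function('A')(q) = Mul(-7, Mul(3, Pow(q, -1))) = Mul(-21, Pow(q, -1)))
Function('v')(W, X) = Add(-3, X, Mul(Rational(-21, 2), W)) (Function('v')(W, X) = Add(-3, Add(X, Mul(Mul(-21, Pow(2, -1)), W))) = Add(-3, Add(X, Mul(Mul(-21, Rational(1, 2)), W))) = Add(-3, Add(X, Mul(Rational(-21, 2), W))) = Add(-3, X, Mul(Rational(-21, 2), W)))
Add(-4587436, Mul(-1, Function('v')(-787, Function('T')(-26)))) = Add(-4587436, Mul(-1, Add(-3, Mul(-26, Add(-3, -26)), Mul(Rational(-21, 2), -787)))) = Add(-4587436, Mul(-1, Add(-3, Mul(-26, -29), Rational(16527, 2)))) = Add(-4587436, Mul(-1, Add(-3, 754, Rational(16527, 2)))) = Add(-4587436, Mul(-1, Rational(18029, 2))) = Add(-4587436, Rational(-18029, 2)) = Rational(-9192901, 2)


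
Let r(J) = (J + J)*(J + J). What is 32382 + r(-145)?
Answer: 116482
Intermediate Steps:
r(J) = 4*J² (r(J) = (2*J)*(2*J) = 4*J²)
32382 + r(-145) = 32382 + 4*(-145)² = 32382 + 4*21025 = 32382 + 84100 = 116482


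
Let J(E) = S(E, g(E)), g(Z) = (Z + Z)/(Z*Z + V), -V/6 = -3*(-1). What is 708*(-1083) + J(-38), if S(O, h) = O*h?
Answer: -546701288/713 ≈ -7.6676e+5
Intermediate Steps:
V = -18 (V = -(-18)*(-1) = -6*3 = -18)
g(Z) = 2*Z/(-18 + Z**2) (g(Z) = (Z + Z)/(Z*Z - 18) = (2*Z)/(Z**2 - 18) = (2*Z)/(-18 + Z**2) = 2*Z/(-18 + Z**2))
J(E) = 2*E**2/(-18 + E**2) (J(E) = E*(2*E/(-18 + E**2)) = 2*E**2/(-18 + E**2))
708*(-1083) + J(-38) = 708*(-1083) + 2*(-38)**2/(-18 + (-38)**2) = -766764 + 2*1444/(-18 + 1444) = -766764 + 2*1444/1426 = -766764 + 2*1444*(1/1426) = -766764 + 1444/713 = -546701288/713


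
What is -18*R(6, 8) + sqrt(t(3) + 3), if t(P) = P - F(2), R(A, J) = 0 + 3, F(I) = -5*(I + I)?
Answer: -54 + sqrt(26) ≈ -48.901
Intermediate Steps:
F(I) = -10*I
R(A, J) = 3
t(P) = 20 + P (t(P) = P - (-10)*2 = P - 1*(-20) = P + 20 = 20 + P)
-18*R(6, 8) + sqrt(t(3) + 3) = -18*3 + sqrt((20 + 3) + 3) = -54 + sqrt(23 + 3) = -54 + sqrt(26)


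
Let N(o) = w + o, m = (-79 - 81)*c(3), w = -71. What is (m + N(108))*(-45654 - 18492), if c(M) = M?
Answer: 28416678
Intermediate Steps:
m = -480 (m = (-79 - 81)*3 = -160*3 = -480)
N(o) = -71 + o
(m + N(108))*(-45654 - 18492) = (-480 + (-71 + 108))*(-45654 - 18492) = (-480 + 37)*(-64146) = -443*(-64146) = 28416678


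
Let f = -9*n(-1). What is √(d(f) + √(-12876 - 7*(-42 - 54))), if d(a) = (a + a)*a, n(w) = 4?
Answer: √(2592 + 6*I*√339) ≈ 50.923 + 1.0847*I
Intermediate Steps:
f = -36 (f = -9*4 = -36)
d(a) = 2*a² (d(a) = (2*a)*a = 2*a²)
√(d(f) + √(-12876 - 7*(-42 - 54))) = √(2*(-36)² + √(-12876 - 7*(-42 - 54))) = √(2*1296 + √(-12876 - 7*(-96))) = √(2592 + √(-12876 + 672)) = √(2592 + √(-12204)) = √(2592 + 6*I*√339)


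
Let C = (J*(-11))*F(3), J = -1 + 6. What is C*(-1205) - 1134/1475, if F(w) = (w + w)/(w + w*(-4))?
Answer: -195514652/4425 ≈ -44184.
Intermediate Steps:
F(w) = -⅔ (F(w) = (2*w)/(w - 4*w) = (2*w)/((-3*w)) = (2*w)*(-1/(3*w)) = -⅔)
J = 5
C = 110/3 (C = (5*(-11))*(-⅔) = -55*(-⅔) = 110/3 ≈ 36.667)
C*(-1205) - 1134/1475 = (110/3)*(-1205) - 1134/1475 = -132550/3 - 1134*1/1475 = -132550/3 - 1134/1475 = -195514652/4425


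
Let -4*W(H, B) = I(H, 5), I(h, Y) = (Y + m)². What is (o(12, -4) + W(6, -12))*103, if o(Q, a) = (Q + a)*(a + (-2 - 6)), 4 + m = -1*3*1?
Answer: -9991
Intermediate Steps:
m = -7 (m = -4 - 1*3*1 = -4 - 3*1 = -4 - 3 = -7)
I(h, Y) = (-7 + Y)² (I(h, Y) = (Y - 7)² = (-7 + Y)²)
W(H, B) = -1 (W(H, B) = -(-7 + 5)²/4 = -¼*(-2)² = -¼*4 = -1)
o(Q, a) = (-8 + a)*(Q + a) (o(Q, a) = (Q + a)*(a - 8) = (Q + a)*(-8 + a) = (-8 + a)*(Q + a))
(o(12, -4) + W(6, -12))*103 = (((-4)² - 8*12 - 8*(-4) + 12*(-4)) - 1)*103 = ((16 - 96 + 32 - 48) - 1)*103 = (-96 - 1)*103 = -97*103 = -9991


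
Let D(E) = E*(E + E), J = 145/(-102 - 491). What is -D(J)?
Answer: -42050/351649 ≈ -0.11958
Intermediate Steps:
J = -145/593 (J = 145/(-593) = 145*(-1/593) = -145/593 ≈ -0.24452)
D(E) = 2*E² (D(E) = E*(2*E) = 2*E²)
-D(J) = -2*(-145/593)² = -2*21025/351649 = -1*42050/351649 = -42050/351649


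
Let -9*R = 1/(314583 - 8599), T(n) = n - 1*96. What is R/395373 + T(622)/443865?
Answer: 190902987238541/161093449612751040 ≈ 0.0011850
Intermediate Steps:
T(n) = -96 + n (T(n) = n - 96 = -96 + n)
R = -1/2753856 (R = -1/(9*(314583 - 8599)) = -⅑/305984 = -⅑*1/305984 = -1/2753856 ≈ -3.6313e-7)
R/395373 + T(622)/443865 = -1/2753856/395373 + (-96 + 622)/443865 = -1/2753856*1/395373 + 526*(1/443865) = -1/1088800308288 + 526/443865 = 190902987238541/161093449612751040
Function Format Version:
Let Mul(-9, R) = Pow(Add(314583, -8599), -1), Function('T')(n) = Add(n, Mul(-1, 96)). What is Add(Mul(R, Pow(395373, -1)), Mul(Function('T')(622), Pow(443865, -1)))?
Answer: Rational(190902987238541, 161093449612751040) ≈ 0.0011850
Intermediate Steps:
Function('T')(n) = Add(-96, n) (Function('T')(n) = Add(n, -96) = Add(-96, n))
R = Rational(-1, 2753856) (R = Mul(Rational(-1, 9), Pow(Add(314583, -8599), -1)) = Mul(Rational(-1, 9), Pow(305984, -1)) = Mul(Rational(-1, 9), Rational(1, 305984)) = Rational(-1, 2753856) ≈ -3.6313e-7)
Add(Mul(R, Pow(395373, -1)), Mul(Function('T')(622), Pow(443865, -1))) = Add(Mul(Rational(-1, 2753856), Pow(395373, -1)), Mul(Add(-96, 622), Pow(443865, -1))) = Add(Mul(Rational(-1, 2753856), Rational(1, 395373)), Mul(526, Rational(1, 443865))) = Add(Rational(-1, 1088800308288), Rational(526, 443865)) = Rational(190902987238541, 161093449612751040)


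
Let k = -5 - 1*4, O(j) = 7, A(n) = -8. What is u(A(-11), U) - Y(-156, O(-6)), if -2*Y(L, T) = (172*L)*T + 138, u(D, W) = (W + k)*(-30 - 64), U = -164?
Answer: -77581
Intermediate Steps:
k = -9 (k = -5 - 4 = -9)
u(D, W) = 846 - 94*W (u(D, W) = (W - 9)*(-30 - 64) = (-9 + W)*(-94) = 846 - 94*W)
Y(L, T) = -69 - 86*L*T (Y(L, T) = -((172*L)*T + 138)/2 = -(172*L*T + 138)/2 = -(138 + 172*L*T)/2 = -69 - 86*L*T)
u(A(-11), U) - Y(-156, O(-6)) = (846 - 94*(-164)) - (-69 - 86*(-156)*7) = (846 + 15416) - (-69 + 93912) = 16262 - 1*93843 = 16262 - 93843 = -77581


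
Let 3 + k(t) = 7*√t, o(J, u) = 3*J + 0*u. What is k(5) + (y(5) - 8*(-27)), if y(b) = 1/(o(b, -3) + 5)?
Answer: 4261/20 + 7*√5 ≈ 228.70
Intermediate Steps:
o(J, u) = 3*J (o(J, u) = 3*J + 0 = 3*J)
k(t) = -3 + 7*√t
y(b) = 1/(5 + 3*b) (y(b) = 1/(3*b + 5) = 1/(5 + 3*b))
k(5) + (y(5) - 8*(-27)) = (-3 + 7*√5) + (1/(5 + 3*5) - 8*(-27)) = (-3 + 7*√5) + (1/(5 + 15) + 216) = (-3 + 7*√5) + (1/20 + 216) = (-3 + 7*√5) + 4321/20 = 4261/20 + 7*√5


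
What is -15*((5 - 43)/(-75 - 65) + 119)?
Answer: -25047/14 ≈ -1789.1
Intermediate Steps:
-15*((5 - 43)/(-75 - 65) + 119) = -15*(-38/(-140) + 119) = -15*(-38*(-1/140) + 119) = -15*(19/70 + 119) = -15*8349/70 = -25047/14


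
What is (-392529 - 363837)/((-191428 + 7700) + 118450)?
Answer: 378183/32639 ≈ 11.587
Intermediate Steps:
(-392529 - 363837)/((-191428 + 7700) + 118450) = -756366/(-183728 + 118450) = -756366/(-65278) = -756366*(-1/65278) = 378183/32639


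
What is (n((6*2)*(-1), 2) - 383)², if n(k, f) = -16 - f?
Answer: 160801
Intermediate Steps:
(n((6*2)*(-1), 2) - 383)² = ((-16 - 1*2) - 383)² = ((-16 - 2) - 383)² = (-18 - 383)² = (-401)² = 160801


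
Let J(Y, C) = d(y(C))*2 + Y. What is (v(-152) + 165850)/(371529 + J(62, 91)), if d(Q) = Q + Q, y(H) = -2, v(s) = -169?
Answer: 449/1007 ≈ 0.44588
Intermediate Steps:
d(Q) = 2*Q
J(Y, C) = -8 + Y (J(Y, C) = (2*(-2))*2 + Y = -4*2 + Y = -8 + Y)
(v(-152) + 165850)/(371529 + J(62, 91)) = (-169 + 165850)/(371529 + (-8 + 62)) = 165681/(371529 + 54) = 165681/371583 = 165681*(1/371583) = 449/1007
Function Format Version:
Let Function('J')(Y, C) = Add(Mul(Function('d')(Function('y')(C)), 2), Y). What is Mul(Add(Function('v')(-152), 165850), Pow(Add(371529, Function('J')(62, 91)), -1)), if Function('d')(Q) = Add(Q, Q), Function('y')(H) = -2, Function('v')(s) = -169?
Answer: Rational(449, 1007) ≈ 0.44588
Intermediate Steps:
Function('d')(Q) = Mul(2, Q)
Function('J')(Y, C) = Add(-8, Y) (Function('J')(Y, C) = Add(Mul(Mul(2, -2), 2), Y) = Add(Mul(-4, 2), Y) = Add(-8, Y))
Mul(Add(Function('v')(-152), 165850), Pow(Add(371529, Function('J')(62, 91)), -1)) = Mul(Add(-169, 165850), Pow(Add(371529, Add(-8, 62)), -1)) = Mul(165681, Pow(Add(371529, 54), -1)) = Mul(165681, Pow(371583, -1)) = Mul(165681, Rational(1, 371583)) = Rational(449, 1007)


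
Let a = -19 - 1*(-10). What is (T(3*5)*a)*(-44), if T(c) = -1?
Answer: -396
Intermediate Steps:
a = -9 (a = -19 + 10 = -9)
(T(3*5)*a)*(-44) = -1*(-9)*(-44) = 9*(-44) = -396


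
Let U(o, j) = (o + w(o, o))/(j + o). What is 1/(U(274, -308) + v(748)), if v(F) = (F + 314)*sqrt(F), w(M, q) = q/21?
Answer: 48909/4887247645586 + 67675419*sqrt(187)/26879862050723 ≈ 3.4439e-5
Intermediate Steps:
w(M, q) = q/21 (w(M, q) = q*(1/21) = q/21)
U(o, j) = 22*o/(21*(j + o)) (U(o, j) = (o + o/21)/(j + o) = (22*o/21)/(j + o) = 22*o/(21*(j + o)))
v(F) = sqrt(F)*(314 + F) (v(F) = (314 + F)*sqrt(F) = sqrt(F)*(314 + F))
1/(U(274, -308) + v(748)) = 1/((22/21)*274/(-308 + 274) + sqrt(748)*(314 + 748)) = 1/((22/21)*274/(-34) + (2*sqrt(187))*1062) = 1/((22/21)*274*(-1/34) + 2124*sqrt(187)) = 1/(-3014/357 + 2124*sqrt(187))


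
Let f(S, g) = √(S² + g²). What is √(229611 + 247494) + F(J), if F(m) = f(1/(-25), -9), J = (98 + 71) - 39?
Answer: √477105 + √50626/25 ≈ 699.73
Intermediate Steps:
J = 130 (J = 169 - 39 = 130)
F(m) = √50626/25 (F(m) = √((1/(-25))² + (-9)²) = √((-1/25)² + 81) = √(1/625 + 81) = √(50626/625) = √50626/25)
√(229611 + 247494) + F(J) = √(229611 + 247494) + √50626/25 = √477105 + √50626/25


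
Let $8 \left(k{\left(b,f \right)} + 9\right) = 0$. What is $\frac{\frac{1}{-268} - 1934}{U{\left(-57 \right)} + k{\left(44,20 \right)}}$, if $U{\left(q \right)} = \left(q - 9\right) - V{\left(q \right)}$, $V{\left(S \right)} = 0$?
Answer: $\frac{172771}{6700} \approx 25.787$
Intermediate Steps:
$k{\left(b,f \right)} = -9$ ($k{\left(b,f \right)} = -9 + \frac{1}{8} \cdot 0 = -9 + 0 = -9$)
$U{\left(q \right)} = -9 + q$ ($U{\left(q \right)} = \left(q - 9\right) - 0 = \left(-9 + q\right) + 0 = -9 + q$)
$\frac{\frac{1}{-268} - 1934}{U{\left(-57 \right)} + k{\left(44,20 \right)}} = \frac{\frac{1}{-268} - 1934}{\left(-9 - 57\right) - 9} = \frac{- \frac{1}{268} - 1934}{-66 - 9} = - \frac{518313}{268 \left(-75\right)} = \left(- \frac{518313}{268}\right) \left(- \frac{1}{75}\right) = \frac{172771}{6700}$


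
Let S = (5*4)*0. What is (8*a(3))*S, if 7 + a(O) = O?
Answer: 0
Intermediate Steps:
a(O) = -7 + O
S = 0 (S = 20*0 = 0)
(8*a(3))*S = (8*(-7 + 3))*0 = (8*(-4))*0 = -32*0 = 0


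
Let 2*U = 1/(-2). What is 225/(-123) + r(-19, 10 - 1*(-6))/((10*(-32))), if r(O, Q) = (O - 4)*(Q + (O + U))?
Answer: -108259/52480 ≈ -2.0629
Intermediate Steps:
U = -¼ (U = (½)/(-2) = (½)*(-½) = -¼ ≈ -0.25000)
r(O, Q) = (-4 + O)*(-¼ + O + Q) (r(O, Q) = (O - 4)*(Q + (O - ¼)) = (-4 + O)*(Q + (-¼ + O)) = (-4 + O)*(-¼ + O + Q))
225/(-123) + r(-19, 10 - 1*(-6))/((10*(-32))) = 225/(-123) + (1 + (-19)² - 4*(10 - 1*(-6)) - 17/4*(-19) - 19*(10 - 1*(-6)))/((10*(-32))) = 225*(-1/123) + (1 + 361 - 4*(10 + 6) + 323/4 - 19*(10 + 6))/(-320) = -75/41 + (1 + 361 - 4*16 + 323/4 - 19*16)*(-1/320) = -75/41 + (1 + 361 - 64 + 323/4 - 304)*(-1/320) = -75/41 + (299/4)*(-1/320) = -75/41 - 299/1280 = -108259/52480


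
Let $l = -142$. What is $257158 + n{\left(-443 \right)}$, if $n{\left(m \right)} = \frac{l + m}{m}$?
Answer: $\frac{113921579}{443} \approx 2.5716 \cdot 10^{5}$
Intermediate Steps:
$n{\left(m \right)} = \frac{-142 + m}{m}$
$257158 + n{\left(-443 \right)} = 257158 + \frac{-142 - 443}{-443} = 257158 - - \frac{585}{443} = 257158 + \frac{585}{443} = \frac{113921579}{443}$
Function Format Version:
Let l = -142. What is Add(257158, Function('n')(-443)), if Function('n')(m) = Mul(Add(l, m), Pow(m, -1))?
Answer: Rational(113921579, 443) ≈ 2.5716e+5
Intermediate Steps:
Function('n')(m) = Mul(Pow(m, -1), Add(-142, m)) (Function('n')(m) = Mul(Add(-142, m), Pow(m, -1)) = Mul(Pow(m, -1), Add(-142, m)))
Add(257158, Function('n')(-443)) = Add(257158, Mul(Pow(-443, -1), Add(-142, -443))) = Add(257158, Mul(Rational(-1, 443), -585)) = Add(257158, Rational(585, 443)) = Rational(113921579, 443)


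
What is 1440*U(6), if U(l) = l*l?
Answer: 51840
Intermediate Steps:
U(l) = l**2
1440*U(6) = 1440*6**2 = 1440*36 = 51840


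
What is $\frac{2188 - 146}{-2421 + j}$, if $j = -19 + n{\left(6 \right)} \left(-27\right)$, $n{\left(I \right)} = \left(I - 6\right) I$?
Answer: $- \frac{1021}{1220} \approx -0.83689$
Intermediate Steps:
$n{\left(I \right)} = I \left(-6 + I\right)$ ($n{\left(I \right)} = \left(I - 6\right) I = \left(-6 + I\right) I = I \left(-6 + I\right)$)
$j = -19$ ($j = -19 + 6 \left(-6 + 6\right) \left(-27\right) = -19 + 6 \cdot 0 \left(-27\right) = -19 + 0 \left(-27\right) = -19 + 0 = -19$)
$\frac{2188 - 146}{-2421 + j} = \frac{2188 - 146}{-2421 - 19} = \frac{2042}{-2440} = 2042 \left(- \frac{1}{2440}\right) = - \frac{1021}{1220}$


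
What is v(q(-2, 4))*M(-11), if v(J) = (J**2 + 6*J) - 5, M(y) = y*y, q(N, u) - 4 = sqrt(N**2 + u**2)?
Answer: 6655 + 3388*sqrt(5) ≈ 14231.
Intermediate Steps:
q(N, u) = 4 + sqrt(N**2 + u**2)
M(y) = y**2
v(J) = -5 + J**2 + 6*J
v(q(-2, 4))*M(-11) = (-5 + (4 + sqrt((-2)**2 + 4**2))**2 + 6*(4 + sqrt((-2)**2 + 4**2)))*(-11)**2 = (-5 + (4 + sqrt(4 + 16))**2 + 6*(4 + sqrt(4 + 16)))*121 = (-5 + (4 + sqrt(20))**2 + 6*(4 + sqrt(20)))*121 = (-5 + (4 + 2*sqrt(5))**2 + 6*(4 + 2*sqrt(5)))*121 = (-5 + (4 + 2*sqrt(5))**2 + (24 + 12*sqrt(5)))*121 = (19 + (4 + 2*sqrt(5))**2 + 12*sqrt(5))*121 = 2299 + 121*(4 + 2*sqrt(5))**2 + 1452*sqrt(5)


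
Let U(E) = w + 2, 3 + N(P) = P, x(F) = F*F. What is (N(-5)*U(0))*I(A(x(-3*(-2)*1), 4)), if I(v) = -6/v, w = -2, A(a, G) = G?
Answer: 0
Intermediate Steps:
x(F) = F**2
N(P) = -3 + P
U(E) = 0 (U(E) = -2 + 2 = 0)
(N(-5)*U(0))*I(A(x(-3*(-2)*1), 4)) = ((-3 - 5)*0)*(-6/4) = (-8*0)*(-6*1/4) = 0*(-3/2) = 0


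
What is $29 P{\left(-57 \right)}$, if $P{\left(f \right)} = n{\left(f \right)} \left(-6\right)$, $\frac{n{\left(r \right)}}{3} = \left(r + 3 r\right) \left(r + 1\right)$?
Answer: $-6664896$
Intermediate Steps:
$n{\left(r \right)} = 12 r \left(1 + r\right)$ ($n{\left(r \right)} = 3 \left(r + 3 r\right) \left(r + 1\right) = 3 \cdot 4 r \left(1 + r\right) = 12 r \left(1 + r\right)$)
$P{\left(f \right)} = - 72 f \left(1 + f\right)$ ($P{\left(f \right)} = 12 f \left(1 + f\right) \left(-6\right) = - 72 f \left(1 + f\right)$)
$29 P{\left(-57 \right)} = 29 \left(\left(-72\right) \left(-57\right) \left(1 - 57\right)\right) = 29 \left(\left(-72\right) \left(-57\right) \left(-56\right)\right) = 29 \left(-229824\right) = -6664896$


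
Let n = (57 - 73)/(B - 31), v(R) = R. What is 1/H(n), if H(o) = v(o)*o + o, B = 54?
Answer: -529/112 ≈ -4.7232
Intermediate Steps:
n = -16/23 (n = (57 - 73)/(54 - 31) = -16/23 ≈ -0.69565)
H(o) = o + o² (H(o) = o*o + o = o² + o = o + o²)
1/H(n) = 1/(-16*(1 - 16/23)/23) = 1/(-16/23*7/23) = 1/(-112/529) = -529/112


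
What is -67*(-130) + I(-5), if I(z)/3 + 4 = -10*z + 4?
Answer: 8860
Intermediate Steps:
I(z) = -30*z (I(z) = -12 + 3*(-10*z + 4) = -12 + 3*(4 - 10*z) = -12 + (12 - 30*z) = -30*z)
-67*(-130) + I(-5) = -67*(-130) - 30*(-5) = 8710 + 150 = 8860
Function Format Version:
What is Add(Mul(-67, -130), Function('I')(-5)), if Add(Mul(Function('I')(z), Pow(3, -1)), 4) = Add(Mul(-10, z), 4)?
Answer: 8860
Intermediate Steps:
Function('I')(z) = Mul(-30, z) (Function('I')(z) = Add(-12, Mul(3, Add(Mul(-10, z), 4))) = Add(-12, Mul(3, Add(4, Mul(-10, z)))) = Add(-12, Add(12, Mul(-30, z))) = Mul(-30, z))
Add(Mul(-67, -130), Function('I')(-5)) = Add(Mul(-67, -130), Mul(-30, -5)) = Add(8710, 150) = 8860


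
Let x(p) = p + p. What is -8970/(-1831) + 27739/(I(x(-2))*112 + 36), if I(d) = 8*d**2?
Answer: 179706949/26315132 ≈ 6.8290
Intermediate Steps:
x(p) = 2*p
-8970/(-1831) + 27739/(I(x(-2))*112 + 36) = -8970/(-1831) + 27739/((8*(2*(-2))**2)*112 + 36) = -8970*(-1/1831) + 27739/((8*(-4)**2)*112 + 36) = 8970/1831 + 27739/((8*16)*112 + 36) = 8970/1831 + 27739/(128*112 + 36) = 8970/1831 + 27739/(14336 + 36) = 8970/1831 + 27739/14372 = 179706949/26315132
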